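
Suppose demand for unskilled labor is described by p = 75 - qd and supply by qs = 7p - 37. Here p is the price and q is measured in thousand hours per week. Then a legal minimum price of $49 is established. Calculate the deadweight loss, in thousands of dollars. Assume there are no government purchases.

Rearranging demand gives qd = 75 - p. Equilibrium: 75 - p = 7p - 37, so 112 = 8p and p* = 14, q* = 61.
Because the floor (49) lies above the market-clearing price, it is binding.
At p = 49: qd = 75 - 49 = 26 and qs = 7·49 - 37 = 306.
Quantity traded falls to 26. At q = 26 the demand price is 75 - 26 = 49 and the supply price is (37 + 26)/7 = 9.
Deadweight loss = ½ · (49 - 9) · (61 - 26) = ½ · 40 · 35 = 700.

700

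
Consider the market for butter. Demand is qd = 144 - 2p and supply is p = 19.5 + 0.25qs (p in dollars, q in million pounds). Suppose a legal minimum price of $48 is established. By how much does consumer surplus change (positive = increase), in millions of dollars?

-649

Rearranging supply gives qs = 4p - 78. In a free market, 144 - 2p = 4p - 78 gives the equilibrium p* = 37, q* = 70.
Since 48 > 37, the floor is binding.
At p = 48: qd = 144 - 2·48 = 48 and qs = 4·48 - 78 = 114.
Consumer surplus without the control is ½ · (72 - 37) · 70 = 1225.
With the floor, consumers buy 48 units at 48, so CS = ½ · (72 - 48) · 48 = 576.
Change in consumer surplus = 576 - 1225 = -649.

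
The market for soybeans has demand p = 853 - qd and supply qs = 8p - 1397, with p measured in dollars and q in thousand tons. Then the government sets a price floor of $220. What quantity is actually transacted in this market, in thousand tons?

Rearranging demand gives qd = 853 - p. Setting quantity demanded equal to quantity supplied, 853 - p = 8p - 1397, gives p* = 250 and q* = 603.
The floor of 220 is below the equilibrium price 250, so it is not binding; the market clears at p* = 250, q* = 603.

603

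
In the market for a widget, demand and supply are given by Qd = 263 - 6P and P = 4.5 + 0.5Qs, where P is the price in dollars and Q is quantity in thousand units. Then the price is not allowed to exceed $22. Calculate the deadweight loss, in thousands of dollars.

Rearranging supply gives Qs = 2P - 9. Setting quantity demanded equal to quantity supplied, 263 - 6P = 2P - 9, gives P* = 34 and Q* = 59.
Because the ceiling (22) lies below the market-clearing price, it is binding.
At P = 22: Qd = 263 - 6·22 = 131 and Qs = 2·22 - 9 = 35.
Quantity traded falls to 35. At Q = 35 the demand price is (263 - 35)/6 = 38 and the supply price is (9 + 35)/2 = 22.
Deadweight loss = ½ · (38 - 22) · (59 - 35) = ½ · 16 · 24 = 192.

192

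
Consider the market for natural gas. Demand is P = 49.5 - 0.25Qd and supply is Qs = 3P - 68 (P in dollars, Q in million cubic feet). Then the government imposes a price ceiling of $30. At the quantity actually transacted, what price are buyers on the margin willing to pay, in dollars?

44

Rearranging demand gives Qd = 198 - 4P. Setting quantity demanded equal to quantity supplied, 198 - 4P = 3P - 68, gives P* = 38 and Q* = 46.
Because the ceiling (30) lies below the market-clearing price, it is binding.
At P = 30: Qd = 198 - 4·30 = 78 and Qs = 3·30 - 68 = 22.
Only 22 units reach the market. On the demand curve, the marginal buyer's willingness to pay at Q = 22 is (198 - 22)/4 = 44.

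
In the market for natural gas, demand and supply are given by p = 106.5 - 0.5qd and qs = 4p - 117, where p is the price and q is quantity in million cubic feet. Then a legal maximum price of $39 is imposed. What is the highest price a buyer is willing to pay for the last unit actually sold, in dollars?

87

Rearranging demand gives qd = 213 - 2p. Setting quantity demanded equal to quantity supplied, 213 - 2p = 4p - 117, gives p* = 55 and q* = 103.
Since 39 < 55, the ceiling is binding.
At p = 39: qd = 213 - 2·39 = 135 and qs = 4·39 - 117 = 39.
Only 39 units reach the market. On the demand curve, the marginal buyer's willingness to pay at q = 39 is (213 - 39)/2 = 87.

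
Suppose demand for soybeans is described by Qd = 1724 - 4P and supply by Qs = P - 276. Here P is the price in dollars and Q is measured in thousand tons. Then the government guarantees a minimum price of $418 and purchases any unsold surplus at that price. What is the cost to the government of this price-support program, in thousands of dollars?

37620

Setting quantity demanded equal to quantity supplied, 1724 - 4P = P - 276, gives P* = 400 and Q* = 124.
Since 418 > 400, the floor is binding.
At P = 418: Qd = 1724 - 4·418 = 52 and Qs = 418 - 276 = 142.
Surplus = Qs - Qd = 90.
Government expenditure = surplus × support price = 90 × 418 = 37620.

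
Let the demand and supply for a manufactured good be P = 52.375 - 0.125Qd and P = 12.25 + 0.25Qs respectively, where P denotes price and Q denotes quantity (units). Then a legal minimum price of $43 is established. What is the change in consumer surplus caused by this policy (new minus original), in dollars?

Rearranging demand gives Qd = 419 - 8P; rearranging supply gives Qs = 4P - 49. Equilibrium: 419 - 8P = 4P - 49, so 468 = 12P and P* = 39, Q* = 107.
Because the floor (43) lies above the market-clearing price, it is binding.
At P = 43: Qd = 419 - 8·43 = 75 and Qs = 4·43 - 49 = 123.
Consumer surplus without the control is ½ · (52.375 - 39) · 107 = 715.5625.
With the floor, consumers buy 75 units at 43, so CS = ½ · (52.375 - 43) · 75 = 351.5625.
Change in consumer surplus = 351.5625 - 715.5625 = -364.

-364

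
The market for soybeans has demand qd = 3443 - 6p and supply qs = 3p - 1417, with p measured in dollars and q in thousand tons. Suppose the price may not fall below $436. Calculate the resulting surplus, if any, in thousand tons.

Equilibrium: 3443 - 6p = 3p - 1417, so 4860 = 9p and p* = 540, q* = 203.
The floor of 436 is below the equilibrium price 540, so it is not binding; the market clears at p* = 540, q* = 203.
Since the control does not bind, there is no surplus.

0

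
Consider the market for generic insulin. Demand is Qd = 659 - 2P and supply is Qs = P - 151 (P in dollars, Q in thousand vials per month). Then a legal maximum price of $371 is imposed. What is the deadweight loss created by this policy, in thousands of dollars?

0

Without the control the market clears where 659 - 2P = P - 151, i.e. P* = 270 and Q* = 119.
The ceiling of 371 is above the equilibrium price 270, so it is not binding; the market clears at P* = 270, Q* = 119.
Since the control does not bind, no trades are prevented and deadweight loss is zero.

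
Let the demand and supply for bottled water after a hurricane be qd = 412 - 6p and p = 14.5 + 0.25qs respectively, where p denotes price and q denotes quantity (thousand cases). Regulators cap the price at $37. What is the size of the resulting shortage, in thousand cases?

100

Rearranging supply gives qs = 4p - 58. Equilibrium: 412 - 6p = 4p - 58, so 470 = 10p and p* = 47, q* = 130.
Because the ceiling (37) lies below the market-clearing price, it is binding.
At p = 37: qd = 412 - 6·37 = 190 and qs = 4·37 - 58 = 90.
Shortage = qd - qs = 190 - 90 = 100.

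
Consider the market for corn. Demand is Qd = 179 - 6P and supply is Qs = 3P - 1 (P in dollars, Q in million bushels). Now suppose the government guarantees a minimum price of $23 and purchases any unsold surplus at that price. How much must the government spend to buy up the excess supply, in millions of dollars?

Equilibrium: 179 - 6P = 3P - 1, so 180 = 9P and P* = 20, Q* = 59.
Since 23 > 20, the floor is binding.
At P = 23: Qd = 179 - 6·23 = 41 and Qs = 3·23 - 1 = 68.
Surplus = Qs - Qd = 27.
Government expenditure = surplus × support price = 27 × 23 = 621.

621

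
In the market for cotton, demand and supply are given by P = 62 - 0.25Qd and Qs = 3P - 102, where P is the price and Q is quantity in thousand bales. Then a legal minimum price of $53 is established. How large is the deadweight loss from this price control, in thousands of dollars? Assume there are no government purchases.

Rearranging demand gives Qd = 248 - 4P. Without the control the market clears where 248 - 4P = 3P - 102, i.e. P* = 50 and Q* = 48.
Because the floor (53) lies above the market-clearing price, it is binding.
At P = 53: Qd = 248 - 4·53 = 36 and Qs = 3·53 - 102 = 57.
Quantity traded falls to 36. At Q = 36 the demand price is (248 - 36)/4 = 53 and the supply price is (102 + 36)/3 = 46.
Deadweight loss = ½ · (53 - 46) · (48 - 36) = ½ · 7 · 12 = 42.

42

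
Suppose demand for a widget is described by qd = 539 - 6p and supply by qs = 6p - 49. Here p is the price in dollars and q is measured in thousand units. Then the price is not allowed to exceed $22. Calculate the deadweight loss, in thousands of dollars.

4374

In a free market, 539 - 6p = 6p - 49 gives the equilibrium p* = 49, q* = 245.
Because the ceiling (22) lies below the market-clearing price, it is binding.
At p = 22: qd = 539 - 6·22 = 407 and qs = 6·22 - 49 = 83.
Quantity traded falls to 83. At q = 83 the demand price is (539 - 83)/6 = 76 and the supply price is (49 + 83)/6 = 22.
Deadweight loss = ½ · (76 - 22) · (245 - 83) = ½ · 54 · 162 = 4374.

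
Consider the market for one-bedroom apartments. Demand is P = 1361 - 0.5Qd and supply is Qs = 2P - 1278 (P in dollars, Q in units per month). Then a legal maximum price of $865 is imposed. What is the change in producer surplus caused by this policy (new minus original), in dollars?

Rearranging demand gives Qd = 2722 - 2P. Without the control the market clears where 2722 - 2P = 2P - 1278, i.e. P* = 1000 and Q* = 722.
Since 865 < 1000, the ceiling is binding.
At P = 865: Qd = 2722 - 2·865 = 992 and Qs = 2·865 - 1278 = 452.
Producer surplus without the control is ½ · (1000 - 639) · 722 = 130321.
With the ceiling, producers sell 452 units at 865, so PS = ½ · (865 - 639) · 452 = 51076.
Change in producer surplus = 51076 - 130321 = -79245.

-79245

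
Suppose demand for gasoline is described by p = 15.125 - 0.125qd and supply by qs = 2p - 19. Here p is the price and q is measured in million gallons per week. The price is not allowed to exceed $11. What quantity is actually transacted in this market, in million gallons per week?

3

Rearranging demand gives qd = 121 - 8p. Setting quantity demanded equal to quantity supplied, 121 - 8p = 2p - 19, gives p* = 14 and q* = 9.
Because the ceiling (11) lies below the market-clearing price, it is binding.
At p = 11: qd = 121 - 8·11 = 33 and qs = 2·11 - 19 = 3.
The quantity actually transacted is the short side, supply: 3.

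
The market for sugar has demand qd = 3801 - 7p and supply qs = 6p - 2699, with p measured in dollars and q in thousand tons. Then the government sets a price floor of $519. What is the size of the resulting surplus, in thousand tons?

247

Setting quantity demanded equal to quantity supplied, 3801 - 7p = 6p - 2699, gives p* = 500 and q* = 301.
Since 519 > 500, the floor is binding.
At p = 519: qd = 3801 - 7·519 = 168 and qs = 6·519 - 2699 = 415.
Surplus = qs - qd = 415 - 168 = 247.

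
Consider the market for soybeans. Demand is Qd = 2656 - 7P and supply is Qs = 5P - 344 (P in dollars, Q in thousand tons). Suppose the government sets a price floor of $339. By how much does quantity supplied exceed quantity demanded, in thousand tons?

1068

Equilibrium: 2656 - 7P = 5P - 344, so 3000 = 12P and P* = 250, Q* = 906.
Because the floor (339) lies above the market-clearing price, it is binding.
At P = 339: Qd = 2656 - 7·339 = 283 and Qs = 5·339 - 344 = 1351.
Surplus = Qs - Qd = 1351 - 283 = 1068.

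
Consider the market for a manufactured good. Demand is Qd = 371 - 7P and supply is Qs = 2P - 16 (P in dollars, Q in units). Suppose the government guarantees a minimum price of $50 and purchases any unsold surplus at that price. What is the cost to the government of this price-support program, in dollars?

3150

Setting quantity demanded equal to quantity supplied, 371 - 7P = 2P - 16, gives P* = 43 and Q* = 70.
Since 50 > 43, the floor is binding.
At P = 50: Qd = 371 - 7·50 = 21 and Qs = 2·50 - 16 = 84.
Surplus = Qs - Qd = 63.
Government expenditure = surplus × support price = 63 × 50 = 3150.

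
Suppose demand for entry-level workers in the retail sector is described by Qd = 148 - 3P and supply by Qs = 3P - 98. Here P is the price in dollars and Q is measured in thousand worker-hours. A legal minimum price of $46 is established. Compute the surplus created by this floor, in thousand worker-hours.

30

Without the control the market clears where 148 - 3P = 3P - 98, i.e. P* = 41 and Q* = 25.
The floor of 46 is above the equilibrium price 41, so it binds.
At P = 46: Qd = 148 - 3·46 = 10 and Qs = 3·46 - 98 = 40.
Surplus = Qs - Qd = 40 - 10 = 30.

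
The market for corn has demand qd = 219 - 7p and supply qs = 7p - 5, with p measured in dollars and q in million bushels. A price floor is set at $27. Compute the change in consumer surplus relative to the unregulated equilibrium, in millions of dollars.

-753.5

Without the control the market clears where 219 - 7p = 7p - 5, i.e. p* = 16 and q* = 107.
Because the floor (27) lies above the market-clearing price, it is binding.
At p = 27: qd = 219 - 7·27 = 30 and qs = 7·27 - 5 = 184.
Consumer surplus without the control is ½ · (219/7 - 16) · 107 = 11449/14.
With the floor, consumers buy 30 units at 27, so CS = ½ · (219/7 - 27) · 30 = 450/7.
Change in consumer surplus = 450/7 - 11449/14 = -753.5.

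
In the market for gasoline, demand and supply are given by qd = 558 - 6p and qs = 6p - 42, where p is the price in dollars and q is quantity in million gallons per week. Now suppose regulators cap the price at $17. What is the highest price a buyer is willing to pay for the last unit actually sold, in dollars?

Equilibrium: 558 - 6p = 6p - 42, so 600 = 12p and p* = 50, q* = 258.
The ceiling of 17 is below the equilibrium price 50, so it binds.
At p = 17: qd = 558 - 6·17 = 456 and qs = 6·17 - 42 = 60.
Only 60 units reach the market. On the demand curve, the marginal buyer's willingness to pay at q = 60 is (558 - 60)/6 = 83.

83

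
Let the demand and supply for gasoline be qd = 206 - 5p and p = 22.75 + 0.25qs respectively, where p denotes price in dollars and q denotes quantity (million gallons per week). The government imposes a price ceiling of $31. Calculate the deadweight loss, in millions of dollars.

Rearranging supply gives qs = 4p - 91. Without the control the market clears where 206 - 5p = 4p - 91, i.e. p* = 33 and q* = 41.
Because the ceiling (31) lies below the market-clearing price, it is binding.
At p = 31: qd = 206 - 5·31 = 51 and qs = 4·31 - 91 = 33.
Quantity traded falls to 33. At q = 33 the demand price is (206 - 33)/5 = 34.6 and the supply price is (91 + 33)/4 = 31.
Deadweight loss = ½ · (34.6 - 31) · (41 - 33) = ½ · 3.6 · 8 = 14.4.

14.4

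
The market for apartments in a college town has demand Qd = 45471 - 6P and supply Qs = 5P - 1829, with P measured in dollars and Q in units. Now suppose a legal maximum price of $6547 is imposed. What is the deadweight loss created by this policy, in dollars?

0

Equilibrium: 45471 - 6P = 5P - 1829, so 47300 = 11P and P* = 4300, Q* = 19671.
Since 6547 is above P* = 4300, the ceiling does not bind and the free-market outcome prevails.
Since the control does not bind, no trades are prevented and deadweight loss is zero.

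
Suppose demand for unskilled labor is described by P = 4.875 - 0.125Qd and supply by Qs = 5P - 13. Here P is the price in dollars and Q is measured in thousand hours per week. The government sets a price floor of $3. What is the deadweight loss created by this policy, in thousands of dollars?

0

Rearranging demand gives Qd = 39 - 8P. Equilibrium: 39 - 8P = 5P - 13, so 52 = 13P and P* = 4, Q* = 7.
The floor of 3 is below the equilibrium price 4, so it is not binding; the market clears at P* = 4, Q* = 7.
Since the control does not bind, no trades are prevented and deadweight loss is zero.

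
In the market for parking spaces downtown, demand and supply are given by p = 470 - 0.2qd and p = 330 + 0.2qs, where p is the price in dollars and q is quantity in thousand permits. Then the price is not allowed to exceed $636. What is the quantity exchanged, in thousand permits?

350

Rearranging demand gives qd = 2350 - 5p; rearranging supply gives qs = 5p - 1650. Equilibrium: 2350 - 5p = 5p - 1650, so 4000 = 10p and p* = 400, q* = 350.
The ceiling of 636 is above the equilibrium price 400, so it is not binding; the market clears at p* = 400, q* = 350.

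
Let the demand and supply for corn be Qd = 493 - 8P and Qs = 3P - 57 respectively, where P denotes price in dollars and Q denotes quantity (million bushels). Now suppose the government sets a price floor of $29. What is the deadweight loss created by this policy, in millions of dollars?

Setting quantity demanded equal to quantity supplied, 493 - 8P = 3P - 57, gives P* = 50 and Q* = 93.
Since 29 is below P* = 50, the floor does not bind and the free-market outcome prevails.
Since the control does not bind, no trades are prevented and deadweight loss is zero.

0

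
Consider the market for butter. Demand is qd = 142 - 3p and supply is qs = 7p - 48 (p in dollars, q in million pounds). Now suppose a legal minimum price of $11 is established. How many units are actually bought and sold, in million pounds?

85

Setting quantity demanded equal to quantity supplied, 142 - 3p = 7p - 48, gives p* = 19 and q* = 85.
The floor of 11 is below the equilibrium price 19, so it is not binding; the market clears at p* = 19, q* = 85.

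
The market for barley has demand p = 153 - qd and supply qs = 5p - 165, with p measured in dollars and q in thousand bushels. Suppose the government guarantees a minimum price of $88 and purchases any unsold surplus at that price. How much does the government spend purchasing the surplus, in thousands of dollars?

18480

Rearranging demand gives qd = 153 - p. Setting quantity demanded equal to quantity supplied, 153 - p = 5p - 165, gives p* = 53 and q* = 100.
The floor of 88 is above the equilibrium price 53, so it binds.
At p = 88: qd = 153 - 88 = 65 and qs = 5·88 - 165 = 275.
Surplus = qs - qd = 210.
Government expenditure = surplus × support price = 210 × 88 = 18480.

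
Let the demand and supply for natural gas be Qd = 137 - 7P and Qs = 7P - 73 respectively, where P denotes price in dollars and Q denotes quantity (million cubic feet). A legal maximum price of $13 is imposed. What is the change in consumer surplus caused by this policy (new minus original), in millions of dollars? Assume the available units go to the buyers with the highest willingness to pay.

Setting quantity demanded equal to quantity supplied, 137 - 7P = 7P - 73, gives P* = 15 and Q* = 32.
Because the ceiling (13) lies below the market-clearing price, it is binding.
At P = 13: Qd = 137 - 7·13 = 46 and Qs = 7·13 - 73 = 18.
Consumer surplus without the control is ½ · (137/7 - 15) · 32 = 512/7.
With the ceiling, 18 units are sold at 13 (assume they go to the highest-value buyers). The demand price at Q = 18 is 17, so CS = ½ · [(137/7 - 13) + (17 - 13)] · 18 = 666/7.
Change in consumer surplus = 666/7 - 512/7 = 22.

22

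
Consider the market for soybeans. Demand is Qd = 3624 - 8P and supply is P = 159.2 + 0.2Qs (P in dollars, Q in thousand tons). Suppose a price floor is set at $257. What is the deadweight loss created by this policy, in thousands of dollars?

Rearranging supply gives Qs = 5P - 796. Without the control the market clears where 3624 - 8P = 5P - 796, i.e. P* = 340 and Q* = 904.
The floor of 257 is below the equilibrium price 340, so it is not binding; the market clears at P* = 340, Q* = 904.
Since the control does not bind, no trades are prevented and deadweight loss is zero.

0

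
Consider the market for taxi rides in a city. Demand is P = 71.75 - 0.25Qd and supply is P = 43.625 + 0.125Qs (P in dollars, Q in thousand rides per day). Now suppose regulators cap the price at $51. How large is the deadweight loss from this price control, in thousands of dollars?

48

Rearranging demand gives Qd = 287 - 4P; rearranging supply gives Qs = 8P - 349. In a free market, 287 - 4P = 8P - 349 gives the equilibrium P* = 53, Q* = 75.
Since 51 < 53, the ceiling is binding.
At P = 51: Qd = 287 - 4·51 = 83 and Qs = 8·51 - 349 = 59.
Quantity traded falls to 59. At Q = 59 the demand price is (287 - 59)/4 = 57 and the supply price is (349 + 59)/8 = 51.
Deadweight loss = ½ · (57 - 51) · (75 - 59) = ½ · 6 · 16 = 48.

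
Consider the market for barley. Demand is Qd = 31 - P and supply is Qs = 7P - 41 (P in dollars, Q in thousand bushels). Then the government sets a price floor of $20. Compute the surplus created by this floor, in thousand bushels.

88

In a free market, 31 - P = 7P - 41 gives the equilibrium P* = 9, Q* = 22.
Because the floor (20) lies above the market-clearing price, it is binding.
At P = 20: Qd = 31 - 20 = 11 and Qs = 7·20 - 41 = 99.
Surplus = Qs - Qd = 99 - 11 = 88.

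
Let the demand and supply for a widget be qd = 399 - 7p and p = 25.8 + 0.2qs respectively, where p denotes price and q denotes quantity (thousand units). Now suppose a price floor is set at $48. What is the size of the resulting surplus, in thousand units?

Rearranging supply gives qs = 5p - 129. Without the control the market clears where 399 - 7p = 5p - 129, i.e. p* = 44 and q* = 91.
The floor of 48 is above the equilibrium price 44, so it binds.
At p = 48: qd = 399 - 7·48 = 63 and qs = 5·48 - 129 = 111.
Surplus = qs - qd = 111 - 63 = 48.

48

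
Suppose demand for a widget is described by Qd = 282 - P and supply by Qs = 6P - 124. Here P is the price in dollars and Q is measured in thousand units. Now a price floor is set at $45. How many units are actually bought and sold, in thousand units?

Without the control the market clears where 282 - P = 6P - 124, i.e. P* = 58 and Q* = 224.
The floor of 45 is below the equilibrium price 58, so it is not binding; the market clears at P* = 58, Q* = 224.

224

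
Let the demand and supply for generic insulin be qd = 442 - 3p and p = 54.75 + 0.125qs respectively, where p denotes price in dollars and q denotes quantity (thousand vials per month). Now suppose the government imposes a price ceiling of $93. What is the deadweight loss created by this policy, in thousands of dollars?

0

Rearranging supply gives qs = 8p - 438. Without the control the market clears where 442 - 3p = 8p - 438, i.e. p* = 80 and q* = 202.
The ceiling of 93 is above the equilibrium price 80, so it is not binding; the market clears at p* = 80, q* = 202.
Since the control does not bind, no trades are prevented and deadweight loss is zero.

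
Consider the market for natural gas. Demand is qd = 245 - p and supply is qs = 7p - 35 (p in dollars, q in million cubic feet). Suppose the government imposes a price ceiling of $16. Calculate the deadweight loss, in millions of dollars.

In a free market, 245 - p = 7p - 35 gives the equilibrium p* = 35, q* = 210.
The ceiling of 16 is below the equilibrium price 35, so it binds.
At p = 16: qd = 245 - 16 = 229 and qs = 7·16 - 35 = 77.
Quantity traded falls to 77. At q = 77 the demand price is 245 - 77 = 168 and the supply price is (35 + 77)/7 = 16.
Deadweight loss = ½ · (168 - 16) · (210 - 77) = ½ · 152 · 133 = 10108.

10108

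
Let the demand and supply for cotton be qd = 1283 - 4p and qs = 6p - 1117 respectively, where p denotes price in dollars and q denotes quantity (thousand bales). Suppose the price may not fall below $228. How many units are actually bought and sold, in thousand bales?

323

Setting quantity demanded equal to quantity supplied, 1283 - 4p = 6p - 1117, gives p* = 240 and q* = 323.
Since 228 is below p* = 240, the floor does not bind and the free-market outcome prevails.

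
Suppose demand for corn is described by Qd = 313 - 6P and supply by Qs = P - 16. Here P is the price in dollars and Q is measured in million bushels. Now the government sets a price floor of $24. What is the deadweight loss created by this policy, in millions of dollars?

Setting quantity demanded equal to quantity supplied, 313 - 6P = P - 16, gives P* = 47 and Q* = 31.
The floor of 24 is below the equilibrium price 47, so it is not binding; the market clears at P* = 47, Q* = 31.
Since the control does not bind, no trades are prevented and deadweight loss is zero.

0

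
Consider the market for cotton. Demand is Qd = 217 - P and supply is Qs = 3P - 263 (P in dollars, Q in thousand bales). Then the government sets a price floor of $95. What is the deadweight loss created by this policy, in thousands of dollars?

0

Setting quantity demanded equal to quantity supplied, 217 - P = 3P - 263, gives P* = 120 and Q* = 97.
The floor of 95 is below the equilibrium price 120, so it is not binding; the market clears at P* = 120, Q* = 97.
Since the control does not bind, no trades are prevented and deadweight loss is zero.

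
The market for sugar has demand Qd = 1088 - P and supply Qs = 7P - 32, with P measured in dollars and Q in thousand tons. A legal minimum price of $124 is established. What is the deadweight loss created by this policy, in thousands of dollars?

0

Equilibrium: 1088 - P = 7P - 32, so 1120 = 8P and P* = 140, Q* = 948.
The floor of 124 is below the equilibrium price 140, so it is not binding; the market clears at P* = 140, Q* = 948.
Since the control does not bind, no trades are prevented and deadweight loss is zero.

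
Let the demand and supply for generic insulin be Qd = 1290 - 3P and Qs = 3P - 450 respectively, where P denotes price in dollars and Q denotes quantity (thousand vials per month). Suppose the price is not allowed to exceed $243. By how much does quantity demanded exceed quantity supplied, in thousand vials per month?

Without the control the market clears where 1290 - 3P = 3P - 450, i.e. P* = 290 and Q* = 420.
Because the ceiling (243) lies below the market-clearing price, it is binding.
At P = 243: Qd = 1290 - 3·243 = 561 and Qs = 3·243 - 450 = 279.
Shortage = Qd - Qs = 561 - 279 = 282.

282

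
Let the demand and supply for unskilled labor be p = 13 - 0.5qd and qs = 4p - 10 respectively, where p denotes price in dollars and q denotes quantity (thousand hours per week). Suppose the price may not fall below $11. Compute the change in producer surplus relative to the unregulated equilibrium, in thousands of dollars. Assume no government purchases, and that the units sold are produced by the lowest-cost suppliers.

Rearranging demand gives qd = 26 - 2p. Equilibrium: 26 - 2p = 4p - 10, so 36 = 6p and p* = 6, q* = 14.
Because the floor (11) lies above the market-clearing price, it is binding.
At p = 11: qd = 26 - 2·11 = 4 and qs = 4·11 - 10 = 34.
Producer surplus without the control is ½ · (6 - 2.5) · 14 = 24.5.
With the floor, 4 units are sold at 11. The supply price at q = 4 is 3.5, so PS = ½ · [(11 - 2.5) + (11 - 3.5)] · 4 = 32.
Change in producer surplus = 32 - 24.5 = 7.5.

7.5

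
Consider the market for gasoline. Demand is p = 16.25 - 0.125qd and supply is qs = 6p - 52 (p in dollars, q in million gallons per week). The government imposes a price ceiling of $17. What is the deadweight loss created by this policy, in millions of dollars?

0

Rearranging demand gives qd = 130 - 8p. In a free market, 130 - 8p = 6p - 52 gives the equilibrium p* = 13, q* = 26.
The ceiling of 17 is above the equilibrium price 13, so it is not binding; the market clears at p* = 13, q* = 26.
Since the control does not bind, no trades are prevented and deadweight loss is zero.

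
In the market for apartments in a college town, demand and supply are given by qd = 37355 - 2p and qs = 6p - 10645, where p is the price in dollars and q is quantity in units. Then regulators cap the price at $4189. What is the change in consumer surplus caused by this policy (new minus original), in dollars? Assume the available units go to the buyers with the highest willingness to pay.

-3277910

Equilibrium: 37355 - 2p = 6p - 10645, so 48000 = 8p and p* = 6000, q* = 25355.
The ceiling of 4189 is below the equilibrium price 6000, so it binds.
At p = 4189: qd = 37355 - 2·4189 = 28977 and qs = 6·4189 - 10645 = 14489.
Consumer surplus without the control is ½ · (18677.5 - 6000) · 25355 = 160719006.25.
With the ceiling, 14489 units are sold at 4189 (assume they go to the highest-value buyers). The demand price at q = 14489 is 11433, so CS = ½ · [(18677.5 - 4189) + (11433 - 4189)] · 14489 = 157441096.25.
Change in consumer surplus = 157441096.25 - 160719006.25 = -3277910.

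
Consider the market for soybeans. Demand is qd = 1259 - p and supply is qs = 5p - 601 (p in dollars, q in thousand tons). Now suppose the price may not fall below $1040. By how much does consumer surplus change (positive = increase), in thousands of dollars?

-426320

Without the control the market clears where 1259 - p = 5p - 601, i.e. p* = 310 and q* = 949.
The floor of 1040 is above the equilibrium price 310, so it binds.
At p = 1040: qd = 1259 - 1040 = 219 and qs = 5·1040 - 601 = 4599.
Consumer surplus without the control is ½ · (1259 - 310) · 949 = 450300.5.
With the floor, consumers buy 219 units at 1040, so CS = ½ · (1259 - 1040) · 219 = 23980.5.
Change in consumer surplus = 23980.5 - 450300.5 = -426320.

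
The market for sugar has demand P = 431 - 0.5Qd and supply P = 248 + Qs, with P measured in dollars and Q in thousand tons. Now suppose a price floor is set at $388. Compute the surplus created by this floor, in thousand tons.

54

Rearranging demand gives Qd = 862 - 2P; rearranging supply gives Qs = P - 248. In a free market, 862 - 2P = P - 248 gives the equilibrium P* = 370, Q* = 122.
The floor of 388 is above the equilibrium price 370, so it binds.
At P = 388: Qd = 862 - 2·388 = 86 and Qs = 388 - 248 = 140.
Surplus = Qs - Qd = 140 - 86 = 54.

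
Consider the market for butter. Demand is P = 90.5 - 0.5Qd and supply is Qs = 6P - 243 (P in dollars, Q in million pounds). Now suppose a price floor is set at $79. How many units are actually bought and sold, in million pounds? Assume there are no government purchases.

23

Rearranging demand gives Qd = 181 - 2P. In a free market, 181 - 2P = 6P - 243 gives the equilibrium P* = 53, Q* = 75.
Because the floor (79) lies above the market-clearing price, it is binding.
At P = 79: Qd = 181 - 2·79 = 23 and Qs = 6·79 - 243 = 231.
The quantity actually transacted is the short side, demand: 23.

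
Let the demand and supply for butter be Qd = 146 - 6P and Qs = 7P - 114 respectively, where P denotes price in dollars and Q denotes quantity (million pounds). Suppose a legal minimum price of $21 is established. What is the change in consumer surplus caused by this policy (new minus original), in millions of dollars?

-23

In a free market, 146 - 6P = 7P - 114 gives the equilibrium P* = 20, Q* = 26.
Because the floor (21) lies above the market-clearing price, it is binding.
At P = 21: Qd = 146 - 6·21 = 20 and Qs = 7·21 - 114 = 33.
Consumer surplus without the control is ½ · (73/3 - 20) · 26 = 169/3.
With the floor, consumers buy 20 units at 21, so CS = ½ · (73/3 - 21) · 20 = 100/3.
Change in consumer surplus = 100/3 - 169/3 = -23.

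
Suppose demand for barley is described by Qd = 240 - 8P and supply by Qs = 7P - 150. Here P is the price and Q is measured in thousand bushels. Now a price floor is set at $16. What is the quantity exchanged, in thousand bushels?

32

In a free market, 240 - 8P = 7P - 150 gives the equilibrium P* = 26, Q* = 32.
The floor of 16 is below the equilibrium price 26, so it is not binding; the market clears at P* = 26, Q* = 32.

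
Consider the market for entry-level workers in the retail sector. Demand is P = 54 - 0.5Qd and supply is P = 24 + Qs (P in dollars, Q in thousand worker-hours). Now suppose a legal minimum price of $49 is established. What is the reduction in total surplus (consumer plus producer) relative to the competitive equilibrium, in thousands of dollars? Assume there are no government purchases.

75

Rearranging demand gives Qd = 108 - 2P; rearranging supply gives Qs = P - 24. In a free market, 108 - 2P = P - 24 gives the equilibrium P* = 44, Q* = 20.
Because the floor (49) lies above the market-clearing price, it is binding.
At P = 49: Qd = 108 - 2·49 = 10 and Qs = 49 - 24 = 25.
Quantity traded falls to 10. At Q = 10 the demand price is (108 - 10)/2 = 49 and the supply price is 24 + 10 = 34.
Deadweight loss = ½ · (49 - 34) · (20 - 10) = ½ · 15 · 10 = 75.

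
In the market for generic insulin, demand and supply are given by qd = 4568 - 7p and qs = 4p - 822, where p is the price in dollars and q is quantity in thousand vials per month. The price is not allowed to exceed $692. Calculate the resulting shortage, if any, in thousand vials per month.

0

Equilibrium: 4568 - 7p = 4p - 822, so 5390 = 11p and p* = 490, q* = 1138.
Since 692 is above p* = 490, the ceiling does not bind and the free-market outcome prevails.
Since the control does not bind, there is no shortage.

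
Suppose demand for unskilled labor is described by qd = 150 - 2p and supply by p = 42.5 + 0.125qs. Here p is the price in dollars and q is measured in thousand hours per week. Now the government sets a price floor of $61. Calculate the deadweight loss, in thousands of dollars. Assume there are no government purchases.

Rearranging supply gives qs = 8p - 340. Setting quantity demanded equal to quantity supplied, 150 - 2p = 8p - 340, gives p* = 49 and q* = 52.
Because the floor (61) lies above the market-clearing price, it is binding.
At p = 61: qd = 150 - 2·61 = 28 and qs = 8·61 - 340 = 148.
Quantity traded falls to 28. At q = 28 the demand price is (150 - 28)/2 = 61 and the supply price is (340 + 28)/8 = 46.
Deadweight loss = ½ · (61 - 46) · (52 - 28) = ½ · 15 · 24 = 180.

180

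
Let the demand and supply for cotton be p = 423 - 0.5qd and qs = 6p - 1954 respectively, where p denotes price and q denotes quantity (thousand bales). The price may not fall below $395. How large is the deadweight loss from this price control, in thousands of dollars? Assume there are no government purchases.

Rearranging demand gives qd = 846 - 2p. Setting quantity demanded equal to quantity supplied, 846 - 2p = 6p - 1954, gives p* = 350 and q* = 146.
Since 395 > 350, the floor is binding.
At p = 395: qd = 846 - 2·395 = 56 and qs = 6·395 - 1954 = 416.
Quantity traded falls to 56. At q = 56 the demand price is (846 - 56)/2 = 395 and the supply price is (1954 + 56)/6 = 335.
Deadweight loss = ½ · (395 - 335) · (146 - 56) = ½ · 60 · 90 = 2700.

2700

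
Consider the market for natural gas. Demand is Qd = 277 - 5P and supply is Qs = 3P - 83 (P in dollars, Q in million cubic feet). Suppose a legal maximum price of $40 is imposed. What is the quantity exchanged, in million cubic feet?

37

Setting quantity demanded equal to quantity supplied, 277 - 5P = 3P - 83, gives P* = 45 and Q* = 52.
Because the ceiling (40) lies below the market-clearing price, it is binding.
At P = 40: Qd = 277 - 5·40 = 77 and Qs = 3·40 - 83 = 37.
The quantity actually transacted is the short side, supply: 37.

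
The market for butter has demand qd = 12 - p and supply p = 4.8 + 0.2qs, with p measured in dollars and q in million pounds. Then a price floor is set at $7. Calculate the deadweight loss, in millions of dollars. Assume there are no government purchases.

Rearranging supply gives qs = 5p - 24. Setting quantity demanded equal to quantity supplied, 12 - p = 5p - 24, gives p* = 6 and q* = 6.
Since 7 > 6, the floor is binding.
At p = 7: qd = 12 - 7 = 5 and qs = 5·7 - 24 = 11.
Quantity traded falls to 5. At q = 5 the demand price is 12 - 5 = 7 and the supply price is (24 + 5)/5 = 5.8.
Deadweight loss = ½ · (7 - 5.8) · (6 - 5) = ½ · 1.2 · 1 = 0.6.

0.6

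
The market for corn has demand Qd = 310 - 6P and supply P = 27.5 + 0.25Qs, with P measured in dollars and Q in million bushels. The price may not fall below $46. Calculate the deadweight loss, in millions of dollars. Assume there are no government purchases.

Rearranging supply gives Qs = 4P - 110. Equilibrium: 310 - 6P = 4P - 110, so 420 = 10P and P* = 42, Q* = 58.
Because the floor (46) lies above the market-clearing price, it is binding.
At P = 46: Qd = 310 - 6·46 = 34 and Qs = 4·46 - 110 = 74.
Quantity traded falls to 34. At Q = 34 the demand price is (310 - 34)/6 = 46 and the supply price is (110 + 34)/4 = 36.
Deadweight loss = ½ · (46 - 36) · (58 - 34) = ½ · 10 · 24 = 120.

120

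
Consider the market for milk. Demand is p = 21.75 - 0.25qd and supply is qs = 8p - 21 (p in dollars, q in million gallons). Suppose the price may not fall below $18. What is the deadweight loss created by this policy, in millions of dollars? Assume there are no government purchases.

243

Rearranging demand gives qd = 87 - 4p. Without the control the market clears where 87 - 4p = 8p - 21, i.e. p* = 9 and q* = 51.
Because the floor (18) lies above the market-clearing price, it is binding.
At p = 18: qd = 87 - 4·18 = 15 and qs = 8·18 - 21 = 123.
Quantity traded falls to 15. At q = 15 the demand price is (87 - 15)/4 = 18 and the supply price is (21 + 15)/8 = 4.5.
Deadweight loss = ½ · (18 - 4.5) · (51 - 15) = ½ · 13.5 · 36 = 243.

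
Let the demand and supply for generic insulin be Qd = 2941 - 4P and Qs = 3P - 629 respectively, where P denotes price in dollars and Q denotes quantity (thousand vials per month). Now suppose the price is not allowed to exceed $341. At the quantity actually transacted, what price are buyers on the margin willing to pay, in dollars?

Without the control the market clears where 2941 - 4P = 3P - 629, i.e. P* = 510 and Q* = 901.
Because the ceiling (341) lies below the market-clearing price, it is binding.
At P = 341: Qd = 2941 - 4·341 = 1577 and Qs = 3·341 - 629 = 394.
Only 394 units reach the market. On the demand curve, the marginal buyer's willingness to pay at Q = 394 is (2941 - 394)/4 = 636.75.

636.75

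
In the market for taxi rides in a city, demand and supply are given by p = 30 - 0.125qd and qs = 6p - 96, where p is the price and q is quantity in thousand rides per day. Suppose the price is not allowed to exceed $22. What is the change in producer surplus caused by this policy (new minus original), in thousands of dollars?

-84

Rearranging demand gives qd = 240 - 8p. Without the control the market clears where 240 - 8p = 6p - 96, i.e. p* = 24 and q* = 48.
Since 22 < 24, the ceiling is binding.
At p = 22: qd = 240 - 8·22 = 64 and qs = 6·22 - 96 = 36.
Producer surplus without the control is ½ · (24 - 16) · 48 = 192.
With the ceiling, producers sell 36 units at 22, so PS = ½ · (22 - 16) · 36 = 108.
Change in producer surplus = 108 - 192 = -84.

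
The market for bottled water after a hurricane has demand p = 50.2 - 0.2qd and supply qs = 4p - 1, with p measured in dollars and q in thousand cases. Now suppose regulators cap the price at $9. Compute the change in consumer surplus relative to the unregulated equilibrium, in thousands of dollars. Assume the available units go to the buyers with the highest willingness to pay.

87.4

Rearranging demand gives qd = 251 - 5p. Setting quantity demanded equal to quantity supplied, 251 - 5p = 4p - 1, gives p* = 28 and q* = 111.
Since 9 < 28, the ceiling is binding.
At p = 9: qd = 251 - 5·9 = 206 and qs = 4·9 - 1 = 35.
Consumer surplus without the control is ½ · (50.2 - 28) · 111 = 1232.1.
With the ceiling, 35 units are sold at 9 (assume they go to the highest-value buyers). The demand price at q = 35 is 43.2, so CS = ½ · [(50.2 - 9) + (43.2 - 9)] · 35 = 1319.5.
Change in consumer surplus = 1319.5 - 1232.1 = 87.4.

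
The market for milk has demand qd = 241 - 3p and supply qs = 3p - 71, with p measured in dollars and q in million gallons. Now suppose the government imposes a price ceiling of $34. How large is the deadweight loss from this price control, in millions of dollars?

Equilibrium: 241 - 3p = 3p - 71, so 312 = 6p and p* = 52, q* = 85.
Because the ceiling (34) lies below the market-clearing price, it is binding.
At p = 34: qd = 241 - 3·34 = 139 and qs = 3·34 - 71 = 31.
Quantity traded falls to 31. At q = 31 the demand price is (241 - 31)/3 = 70 and the supply price is (71 + 31)/3 = 34.
Deadweight loss = ½ · (70 - 34) · (85 - 31) = ½ · 36 · 54 = 972.

972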